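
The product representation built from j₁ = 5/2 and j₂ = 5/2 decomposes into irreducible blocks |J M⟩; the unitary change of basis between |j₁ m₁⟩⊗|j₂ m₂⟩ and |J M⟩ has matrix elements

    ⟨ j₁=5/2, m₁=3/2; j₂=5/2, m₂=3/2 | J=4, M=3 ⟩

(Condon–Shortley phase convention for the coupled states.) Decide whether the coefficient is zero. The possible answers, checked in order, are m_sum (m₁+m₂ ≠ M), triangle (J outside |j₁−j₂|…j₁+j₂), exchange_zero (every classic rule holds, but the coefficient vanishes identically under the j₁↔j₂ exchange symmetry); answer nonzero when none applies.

exchange_zero

m-sum: m₁+m₂ = 3/2+3/2 = 3, M = 3  ✓
triangle: |j₁−j₂| = 0 ≤ J = 4 ≤ j₁+j₂ = 5  ✓
exchange: j₁=j₂ and m₁=m₂, and (−1)^(j₁+j₂−J) = (−1)^1 = −1 forces ⟨j₁m₁;j₂m₂|JM⟩ = −⟨j₂m₂;j₁m₁|JM⟩ = −⟨j₁m₁;j₂m₂|JM⟩ ⇒ the coefficient vanishes identically
Racah sum check: Σ_k collapses to 0 ⇒ CG = 0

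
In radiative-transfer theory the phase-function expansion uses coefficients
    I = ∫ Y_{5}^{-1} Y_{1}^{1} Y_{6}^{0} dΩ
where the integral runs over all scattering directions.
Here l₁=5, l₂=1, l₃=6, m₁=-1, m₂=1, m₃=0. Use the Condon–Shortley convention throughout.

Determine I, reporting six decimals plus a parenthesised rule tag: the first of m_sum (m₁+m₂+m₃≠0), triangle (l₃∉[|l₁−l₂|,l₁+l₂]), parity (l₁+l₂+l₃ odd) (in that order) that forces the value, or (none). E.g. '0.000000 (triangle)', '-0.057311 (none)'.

0.158246 (none)

Checks pass: Σm=0; 12 even; l₃=6∈[4,6].
(2·5+1)(2·1+1)(2·6+1) = 429
Δ: 0! 10! 2! / 13! → 1/858
sum: t=0:+1/14400 = 1/14400
3j²(5 1 6; 0 0 0) = Δ·Π!·Σ² = 6/143  (sign +1)
sum: t=0:+1/34560 = 1/34560
3j²(5 1 6; -1 1 0) = Δ·Π!·Σ² = 5/286  (sign +1)
combine: 4πI² = 429·6/143·5/286 = 45/143
take √, sign +1: I = 0.15824621
No selection rule forces the value: the integral is nonzero (none).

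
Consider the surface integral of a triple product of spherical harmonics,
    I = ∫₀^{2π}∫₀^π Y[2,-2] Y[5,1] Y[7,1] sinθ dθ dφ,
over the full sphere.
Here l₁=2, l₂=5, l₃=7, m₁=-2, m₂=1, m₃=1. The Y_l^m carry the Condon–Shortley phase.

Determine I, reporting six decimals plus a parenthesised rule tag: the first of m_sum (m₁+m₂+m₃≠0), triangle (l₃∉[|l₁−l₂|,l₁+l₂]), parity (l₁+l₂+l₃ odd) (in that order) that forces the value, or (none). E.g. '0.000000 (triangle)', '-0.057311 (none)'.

-0.094812 (none)

m-sum 0 ✓  L=14 even ✓  3≤7≤7 ✓
Π(2lᵢ+1) = 5×11×15 = 825
triangle coeff Δ(2,5,7) = 1/15015
Σ_t [0,0]: t=0:+1/57600 = 1/57600
(3j)²=21/715 [(2 5 7; 0 0 0)], sign=-1
Σ_t [0,0]: t=0:+1/414720 = 1/414720
(3j)²=2/429 [(2 5 7; -2 1 1)], sign=+1
⇒ 4πI² = 210/1859
I = (-1)√(210/1859/(4π)) = -0.09481237
No selection rule forces the value: the integral is nonzero (none).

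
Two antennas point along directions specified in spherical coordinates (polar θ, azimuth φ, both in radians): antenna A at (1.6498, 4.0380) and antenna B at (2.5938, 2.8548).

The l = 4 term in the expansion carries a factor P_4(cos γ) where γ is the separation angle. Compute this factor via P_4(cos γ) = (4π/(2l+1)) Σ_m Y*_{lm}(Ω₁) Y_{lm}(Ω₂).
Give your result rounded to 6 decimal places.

Summing Y*_{l m}(θ₁,φ₁)·Y_{l m}(θ₂,φ₂) over m ∈ [−4, 4]; prefactor 4π/(2·4+1) = 1.396263:
  m=-4: (-0.394655-0.187746i) × (+0.013383+0.029679i) = +0.000290-0.014226i  (running Σ = +0.000290-0.014226i)
  m=-3: (-0.088019+0.042776i) × (+0.098436+0.114427i) = -0.013559-0.005861i  (running Σ = -0.013268-0.020087i)
  m=-2: (+0.070011-0.310141i) × (+0.312579+0.201938i) = +0.084513-0.082806i  (running Σ = +0.071245-0.102892i)
  m=-1: (-0.068710-0.085950i) × (+0.423931+0.125027i) = -0.018382-0.045027i  (running Σ = +0.052863-0.147920i)
  m=0: (+0.297733-0.000000i) × (-0.029043+0.000000i) = -0.008647+0.000000i  (running Σ = +0.044216-0.147920i)
  m=1: (+0.068710-0.085950i) × (-0.423931+0.125027i) = -0.018382+0.045027i  (running Σ = +0.025833-0.102892i)
  m=2: (+0.070011+0.310141i) × (+0.312579-0.201938i) = +0.084513+0.082806i  (running Σ = +0.110347-0.020087i)
  m=3: (+0.088019+0.042776i) × (-0.098436+0.114427i) = -0.013559+0.005861i  (running Σ = +0.096788-0.014226i)
  m=4: (-0.394655+0.187746i) × (+0.013383-0.029679i) = +0.000290+0.014226i  (running Σ = +0.097078-0.000000i)
Σ over m = +0.097078-0.000000i; ×(4π/9) → +0.135547-0.000000i. Real part: 0.135547

0.135547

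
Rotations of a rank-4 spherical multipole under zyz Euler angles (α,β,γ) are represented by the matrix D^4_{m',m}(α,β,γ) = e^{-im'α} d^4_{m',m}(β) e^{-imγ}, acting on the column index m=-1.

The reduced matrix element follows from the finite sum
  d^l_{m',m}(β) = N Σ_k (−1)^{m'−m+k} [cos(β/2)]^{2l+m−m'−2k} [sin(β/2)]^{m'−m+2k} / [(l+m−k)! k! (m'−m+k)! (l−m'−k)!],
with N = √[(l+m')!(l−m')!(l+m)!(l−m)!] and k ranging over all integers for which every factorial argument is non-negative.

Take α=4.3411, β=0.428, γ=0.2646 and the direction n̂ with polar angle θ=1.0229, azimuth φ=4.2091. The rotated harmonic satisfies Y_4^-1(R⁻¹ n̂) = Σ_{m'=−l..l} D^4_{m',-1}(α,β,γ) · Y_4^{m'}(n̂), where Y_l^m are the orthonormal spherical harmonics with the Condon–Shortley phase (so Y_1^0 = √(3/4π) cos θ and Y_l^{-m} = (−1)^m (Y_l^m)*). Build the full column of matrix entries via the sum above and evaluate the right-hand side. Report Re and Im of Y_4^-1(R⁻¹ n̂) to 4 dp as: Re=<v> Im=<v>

Re=0.3481 Im=0.1746

Need the full column D^4_{m',-1} for m'=−4..4 at α=4.3411, β=0.4280, γ=0.2646.
cos(β/2)=0.977189, sin(β/2)=0.212370
d^4_{-4,-1}: single k=3 term ⇒ +0.063866;  D = +0.021914-0.059989i
d^4_{-3,-1}: k∈[2..3] ⇒ +0.311695 -0.024536 = +0.287159;  D = +0.215598+0.189678i
d^4_{-2,-1}: k∈[1..3] ⇒ +0.766621 -0.181043 +0.005701 = +0.591279;  D = -0.525013+0.271979i
d^4_{-1,-1}: k∈[0..3] ⇒ +0.831437 -0.589049 +0.055643 -0.000876 = +0.297156;  D = -0.031643-0.295466i
d^4_{0,-1}: k∈[0..3] ⇒ -0.808090 +0.229003 -0.010816 +0.000085 = -0.589818;  D = -0.569290-0.154251i
d^4_{1,-1}: k∈[0..3] ⇒ +0.392699 -0.055643 +0.001314 -0.000004 = +0.338366;  D = -0.200953+0.272230i
d^4_{2,-1}: k∈[0..2] ⇒ -0.120695 +0.008551 -0.000081 = -0.112225;  D = +0.059956+0.094867i
d^4_{3,-1}: k∈[0..1] ⇒ +0.024536 -0.000695 = +0.023841;  D = +0.023401-0.004557i
d^4_{4,-1}: single k=0 term ⇒ -0.003016;  D = +0.000537-0.002968i
Y_4^{m'}(θ=1.0229,φ=4.2091) and Σ D·Y over m':
  (+0.0219-0.0600i)·(-0.1006+0.2124i)  (+0.2156+0.1897i)·(+0.4048-0.0247i)  (-0.5250+0.2720i)·(-0.1172-0.1852i)  (-0.0316-0.2955i)·(+0.1117-0.2028i)  (-0.5693-0.1543i)·(-0.2711+0.0000i)  (-0.2010+0.2722i)·(-0.1117-0.2028i)  (+0.0600+0.0949i)·(-0.1172+0.1852i)  (+0.0234-0.0046i)·(-0.4048-0.0247i)  (+0.0005-0.0030i)·(-0.1006-0.2124i)
Y_4^-1(R⁻¹ n̂) = +0.348101+0.174553i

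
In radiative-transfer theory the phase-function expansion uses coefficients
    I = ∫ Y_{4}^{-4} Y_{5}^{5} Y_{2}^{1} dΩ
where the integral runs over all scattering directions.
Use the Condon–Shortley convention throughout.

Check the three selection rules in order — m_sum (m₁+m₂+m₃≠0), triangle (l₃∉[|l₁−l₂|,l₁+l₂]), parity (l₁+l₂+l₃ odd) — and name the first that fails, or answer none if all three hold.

m_sum

Σmᵢ = 2  ✗
l₃∈[|l₁−l₂|,l₁+l₂]=[1,9], have l₃=2
Σlᵢ = 11 ⇒ odd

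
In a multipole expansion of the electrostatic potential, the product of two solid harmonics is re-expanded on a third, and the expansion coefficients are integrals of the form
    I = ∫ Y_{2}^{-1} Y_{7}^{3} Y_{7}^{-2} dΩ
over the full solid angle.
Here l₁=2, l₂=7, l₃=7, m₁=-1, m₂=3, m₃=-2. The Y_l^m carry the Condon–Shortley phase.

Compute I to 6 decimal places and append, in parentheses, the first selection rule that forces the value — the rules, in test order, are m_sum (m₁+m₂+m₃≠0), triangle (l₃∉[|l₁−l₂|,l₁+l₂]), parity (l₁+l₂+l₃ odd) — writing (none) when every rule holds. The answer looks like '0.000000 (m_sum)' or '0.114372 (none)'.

Rules hold: Σm=0, L=16 even, 5≤7≤9.
N = 5·15·15 = 1125
Δ = 2!·2!·12!/17! = 1/185640
Racah Σ t=0..2: t=0:+1/2419200 t=1:−1/518400 t=2:+1/2419200 = -1/907200
⇒ 3j(2 7 7; 0 0 0)² = 56/3315, sgn +1
Racah Σ t=1..2: t=1:−1/4354560 t=2:+1/1935360 = 1/3483648
⇒ 3j(2 7 7; -1 3 -2)² = 125/12376, sgn -1
4πI² = N·(3j₀)²·(3jₘ)² = 9375/48841
I = -1·√(0.191949/4π) = -0.12359145
No selection rule forces the value: the integral is nonzero (none).

-0.123591 (none)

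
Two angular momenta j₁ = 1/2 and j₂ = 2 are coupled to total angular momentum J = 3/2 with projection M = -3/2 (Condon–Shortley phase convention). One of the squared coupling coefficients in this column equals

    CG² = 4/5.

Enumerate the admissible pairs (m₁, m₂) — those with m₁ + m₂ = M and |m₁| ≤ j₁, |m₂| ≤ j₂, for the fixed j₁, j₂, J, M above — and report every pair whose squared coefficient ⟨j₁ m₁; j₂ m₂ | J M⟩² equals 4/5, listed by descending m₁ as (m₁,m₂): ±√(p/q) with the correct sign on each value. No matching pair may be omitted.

Admissible pairs with m₁+m₂ = M = -3/2: (-1/2,-1), (1/2,-2)
  (m₁,m₂)=(1/2,-2): CG² = 4/5, CG = +√(4/5)   ← matches the target
  (m₁,m₂)=(-1/2,-1): CG² = 1/5, CG = −√(1/5)
Pairs with CG² = 4/5: (1/2,-2): +√(4/5)

(1/2,-2): +√(4/5)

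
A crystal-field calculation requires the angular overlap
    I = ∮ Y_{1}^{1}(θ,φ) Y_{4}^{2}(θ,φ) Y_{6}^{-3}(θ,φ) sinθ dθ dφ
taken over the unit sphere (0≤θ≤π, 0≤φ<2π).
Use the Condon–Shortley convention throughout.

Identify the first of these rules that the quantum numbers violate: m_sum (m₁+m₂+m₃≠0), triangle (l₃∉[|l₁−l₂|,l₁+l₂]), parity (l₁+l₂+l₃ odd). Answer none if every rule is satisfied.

Σmᵢ = 0  ✓
l₃∈[|l₁−l₂|,l₁+l₂]=[3,5] required, l₃=6 fails  ✗
Σlᵢ = 11 ⇒ odd

triangle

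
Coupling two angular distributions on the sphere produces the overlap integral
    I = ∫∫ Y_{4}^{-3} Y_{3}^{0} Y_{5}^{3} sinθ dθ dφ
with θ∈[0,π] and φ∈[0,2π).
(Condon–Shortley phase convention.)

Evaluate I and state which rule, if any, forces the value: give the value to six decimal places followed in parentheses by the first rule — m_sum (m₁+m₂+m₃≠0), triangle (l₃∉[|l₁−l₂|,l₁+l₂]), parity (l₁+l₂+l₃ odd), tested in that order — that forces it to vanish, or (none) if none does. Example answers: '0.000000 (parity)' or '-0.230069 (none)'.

Rules hold: Σm=0, L=12 even, 1≤5≤7.
N = 9·7·11 = 693
Δ = 2!·6!·4!/13! = 1/180180
Racah Σ t=0..2: t=0:+1/576 t=1:−1/144 t=2:+1/576 = -1/288
⇒ 3j(4 3 5; 0 0 0)² = 20/1001, sgn +1
Racah Σ t=1..2: t=1:−1/2880 t=2:+1/1440 = 1/2880
⇒ 3j(4 3 5; -3 0 3)² = 7/715, sgn +1
4πI² = N·(3j₀)²·(3jₘ)² = 252/1859
I = +1·√(0.135557/4π) = 0.10386175
No selection rule forces the value: the integral is nonzero (none).

0.103862 (none)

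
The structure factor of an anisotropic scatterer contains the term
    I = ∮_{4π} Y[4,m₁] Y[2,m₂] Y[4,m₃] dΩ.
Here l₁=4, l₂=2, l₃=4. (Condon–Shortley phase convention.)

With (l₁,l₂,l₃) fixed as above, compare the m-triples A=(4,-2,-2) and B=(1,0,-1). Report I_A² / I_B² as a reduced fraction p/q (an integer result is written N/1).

Shared (l₁,l₂,l₃)=(4,2,4): N and (l;000)² cancel in I_A²/I_B².
A: Δ = 2!·6!·2!/11! = 1/13860; Racah Σ t=0..0: t=0:+1/2880 = 1/2880; ⇒ 3j(4 2 4; 4 -2 -2)² = 2/165, sgn +1
B: Δ = 2!·6!·2!/11! = 1/13860; Racah Σ t=0..2: t=0:+1/144 t=1:−1/48 t=2:+1/480 = -17/1440; ⇒ 3j(4 2 4; 1 0 -1)² = 289/13860, sgn +1
I_A²/I_B² = (2/165)/(289/13860) = 168/289

168/289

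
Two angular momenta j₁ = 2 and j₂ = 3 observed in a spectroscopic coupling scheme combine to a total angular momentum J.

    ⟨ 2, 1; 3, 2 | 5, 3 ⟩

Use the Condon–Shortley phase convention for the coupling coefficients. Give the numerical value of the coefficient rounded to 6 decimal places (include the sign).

+0.730297

√[11·0!4!6!/11! · 3!1!5!1!8!2!] = √(276480)
  +(−1)^0/∏(0,0,1,5,3,1)! = 1/720  (running 1/720)
⟨..|..⟩ = √(276480)·(1/720) = +0.730297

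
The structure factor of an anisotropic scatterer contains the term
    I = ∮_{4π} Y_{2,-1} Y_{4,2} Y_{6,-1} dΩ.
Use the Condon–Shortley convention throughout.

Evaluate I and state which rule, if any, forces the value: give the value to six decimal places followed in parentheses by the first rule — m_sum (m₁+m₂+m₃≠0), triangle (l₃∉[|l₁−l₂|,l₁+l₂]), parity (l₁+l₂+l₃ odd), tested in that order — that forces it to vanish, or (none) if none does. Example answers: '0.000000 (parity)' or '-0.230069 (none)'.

-0.133065 (none)

m-sum 0 ✓  L=12 even ✓  2≤6≤6 ✓
Π(2lᵢ+1) = 5×9×13 = 585
triangle coeff Δ(2,4,6) = 1/6435
Σ_t [0,0]: t=0:+1/2304 = 1/2304
(3j)²=5/143 [(2 4 6; 0 0 0)], sign=+1
Σ_t [0,0]: t=0:+1/8640 = 1/8640
(3j)²=14/1287 [(2 4 6; -1 2 -1)], sign=-1
⇒ 4πI² = 350/1573
I = (-1)√(350/1573/(4π)) = -0.13306527
No selection rule forces the value: the integral is nonzero (none).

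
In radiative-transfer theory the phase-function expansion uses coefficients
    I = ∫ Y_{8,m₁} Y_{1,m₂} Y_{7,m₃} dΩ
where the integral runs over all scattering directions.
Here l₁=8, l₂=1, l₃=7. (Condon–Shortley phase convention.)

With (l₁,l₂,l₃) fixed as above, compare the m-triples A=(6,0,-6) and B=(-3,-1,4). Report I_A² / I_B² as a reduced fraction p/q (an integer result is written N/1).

14/5

Same 8,1,7: normalisation and zero-m 3j drop out of the ratio.
A: Δ: 2! 14! 0! / 17! → 1/2040; sum: t=1:−1/6227020800 = -1/6227020800; 3j²(8 1 7; 6 0 -6) = Δ·Π!·Σ² = 7/510  (sign +1)
B: Δ: 2! 14! 0! / 17! → 1/2040; sum: t=0:+1/479001600 = 1/479001600; 3j²(8 1 7; -3 -1 4) = Δ·Π!·Σ² = 1/204  (sign -1)
I_A²/I_B² = (7/510)/(1/204) = 14/5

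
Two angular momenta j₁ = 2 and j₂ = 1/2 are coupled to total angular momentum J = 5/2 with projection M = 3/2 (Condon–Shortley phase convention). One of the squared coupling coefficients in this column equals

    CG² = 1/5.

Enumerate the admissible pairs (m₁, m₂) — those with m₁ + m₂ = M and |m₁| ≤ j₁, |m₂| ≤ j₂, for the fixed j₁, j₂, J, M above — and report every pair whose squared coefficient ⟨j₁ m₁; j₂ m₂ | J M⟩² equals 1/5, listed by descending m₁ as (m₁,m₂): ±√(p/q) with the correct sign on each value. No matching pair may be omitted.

Admissible pairs with m₁+m₂ = M = 3/2: (1,1/2), (2,-1/2)
  (m₁,m₂)=(2,-1/2): CG² = 1/5, CG = +√(1/5)   ← matches the target
  (m₁,m₂)=(1,1/2): CG² = 4/5, CG = +√(4/5)
Pairs with CG² = 1/5: (2,-1/2): +√(1/5)

(2,-1/2): +√(1/5)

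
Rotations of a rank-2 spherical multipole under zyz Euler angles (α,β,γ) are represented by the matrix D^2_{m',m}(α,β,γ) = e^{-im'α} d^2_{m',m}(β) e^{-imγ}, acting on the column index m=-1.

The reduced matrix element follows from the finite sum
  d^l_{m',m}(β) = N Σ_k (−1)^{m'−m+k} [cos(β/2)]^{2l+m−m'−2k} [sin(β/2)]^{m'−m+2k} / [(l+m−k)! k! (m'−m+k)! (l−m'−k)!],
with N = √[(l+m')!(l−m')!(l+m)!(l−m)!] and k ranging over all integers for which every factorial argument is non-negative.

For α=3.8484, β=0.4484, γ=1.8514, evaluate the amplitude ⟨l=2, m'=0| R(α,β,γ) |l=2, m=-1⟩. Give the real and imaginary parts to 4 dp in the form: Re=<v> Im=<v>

D^2_{0,-1}(3.8484,0.4484,1.8514) = e^{-i·0·3.8484}·d^2_{0,-1}(0.4484)·e^{-i·-1·1.8514}. Compute d first:
With c≡cos(β/2)=0.974972 and s≡sin(β/2)=0.222326, N=[2·2·1·6]^{1/2}=4.898979
k: max(0,(-1)−(0))=0 … min(2+(-1),2−(0))=1
  k=0: (−1)^1·4.8990/(2)·0.9750^3·0.2223^1 = -0.504712
  k=1: (−1)^2·4.8990/(2)·0.9750^1·0.2223^3 = +0.026245
d^2_{0,-1}(0.4484) = -0.504712 +0.026245 = -0.478467
Attach z-rotation phases: D = e^{-i(0)(3.8484)}·(-0.478467)·e^{-i(-1)(1.8514)} = +0.132505-0.459754i

Re=0.1325 Im=-0.4598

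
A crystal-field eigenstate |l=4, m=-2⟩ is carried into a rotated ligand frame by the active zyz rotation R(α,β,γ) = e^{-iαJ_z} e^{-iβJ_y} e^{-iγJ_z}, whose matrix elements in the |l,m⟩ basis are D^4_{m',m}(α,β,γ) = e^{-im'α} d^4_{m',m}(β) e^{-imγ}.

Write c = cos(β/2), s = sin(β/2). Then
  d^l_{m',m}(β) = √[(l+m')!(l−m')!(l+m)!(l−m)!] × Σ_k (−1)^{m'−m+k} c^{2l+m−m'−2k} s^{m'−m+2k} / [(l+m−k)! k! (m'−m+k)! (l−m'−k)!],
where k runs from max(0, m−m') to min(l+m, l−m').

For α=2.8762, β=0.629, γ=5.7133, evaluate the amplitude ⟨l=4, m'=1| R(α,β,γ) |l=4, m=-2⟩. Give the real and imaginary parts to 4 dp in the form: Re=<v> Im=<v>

Split into d^4_{1,-2}(β=0.6290) × two z-phases.
Half-angle: c=0.950951, s=0.309341. N=√(120·6·2·720)=1018.233765
k: max(0,(-2)−(1))=0 … min(4+(-2),4−(1))=2
  k=0: (−1)^3·1018.2338/(72)·0.9510^5·0.3093^3 = -0.325551
  k=1: (−1)^4·1018.2338/(48)·0.9510^3·0.3093^5 = +0.051674
  k=2: (−1)^5·1018.2338/(240)·0.9510^1·0.3093^7 = -0.001094
d^4_{1,-2}(0.6290) = -0.325551 +0.051674 -0.001094 = -0.274971
Phases: e^{-i·(1)·2.8762}=-0.964990-0.262288i, e^{-i·(-2)·5.7133}=+0.417803-0.908538i ⇒ D=+0.176387-0.210942i

Re=0.1764 Im=-0.2109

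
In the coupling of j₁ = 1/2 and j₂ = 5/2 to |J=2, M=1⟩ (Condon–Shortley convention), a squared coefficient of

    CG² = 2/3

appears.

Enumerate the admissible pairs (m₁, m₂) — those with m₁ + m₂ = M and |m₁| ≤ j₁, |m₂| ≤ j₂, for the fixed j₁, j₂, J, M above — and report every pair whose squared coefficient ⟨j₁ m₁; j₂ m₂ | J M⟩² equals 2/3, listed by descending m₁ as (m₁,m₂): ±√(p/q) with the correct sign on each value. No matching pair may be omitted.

(-1/2,3/2): −√(2/3)

Admissible pairs with m₁+m₂ = M = 1: (-1/2,3/2), (1/2,1/2)
  (m₁,m₂)=(1/2,1/2): CG² = 1/3, CG = +√(1/3)
  (m₁,m₂)=(-1/2,3/2): CG² = 2/3, CG = −√(2/3)   ← matches the target
Pairs with CG² = 2/3: (-1/2,3/2): −√(2/3)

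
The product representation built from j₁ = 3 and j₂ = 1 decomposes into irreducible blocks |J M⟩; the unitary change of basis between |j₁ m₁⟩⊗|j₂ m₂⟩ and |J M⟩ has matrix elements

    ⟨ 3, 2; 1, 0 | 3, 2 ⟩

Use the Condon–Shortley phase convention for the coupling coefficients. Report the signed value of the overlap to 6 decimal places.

j₁+j₂−J=1  J+j₁−j₂=5  J−j₁+j₂=1  j₁+j₂+J+1=8
(j₁±m₁, j₂±m₂, J±M) = (5,1,1,1,5,1)
P² = 300
sum k=0..1:
  [0] +1/24 = 1/24
  [1] −1/120 = -1/120
S = 1/30
C² = P²·S² = 1/3 ; C = +0.577350

+0.577350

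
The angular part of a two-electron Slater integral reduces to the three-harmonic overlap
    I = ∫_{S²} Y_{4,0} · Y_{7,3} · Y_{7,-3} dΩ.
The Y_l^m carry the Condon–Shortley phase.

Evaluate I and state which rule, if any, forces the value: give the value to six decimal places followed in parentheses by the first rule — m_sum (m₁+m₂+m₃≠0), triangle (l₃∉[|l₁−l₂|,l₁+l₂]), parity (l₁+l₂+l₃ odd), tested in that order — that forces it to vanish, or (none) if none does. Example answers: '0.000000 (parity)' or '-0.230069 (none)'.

Rules hold: Σm=0, L=18 even, 3≤7≤11.
N = 9·15·15 = 2025
Δ = 4!·4!·10!/19! = 1/58198140
Racah Σ t=0..4: t=0:+1/17418240 t=1:−1/622080 t=2:+1/230400 t=3:−1/622080 t=4:+1/17418240 = 1/806400
⇒ 3j(4 7 7; 0 0 0)² = 2268/230945, sgn -1
Racah Σ t=0..4: t=0:+1/2090188800 t=1:−1/13063680 t=2:+1/1290240 t=3:−1/1088640 t=4:+1/9953280 = -83/696729600
⇒ 3j(4 7 7; 0 3 -3)² = 6889/6466460, sgn -1
4πI² = N·(3j₀)²·(3jₘ)² = 45198729/2133423721
I = +1·√(0.021186/4π) = 0.04106006
No selection rule forces the value: the integral is nonzero (none).

0.041060 (none)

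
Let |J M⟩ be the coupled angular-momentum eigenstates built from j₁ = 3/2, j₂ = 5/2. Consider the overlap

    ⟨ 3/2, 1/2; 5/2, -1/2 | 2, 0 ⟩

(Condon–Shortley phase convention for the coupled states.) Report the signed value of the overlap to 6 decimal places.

−√(1/14) = -0.267261

j₁+j₂−J=2  J+j₁−j₂=1  J−j₁+j₂=3  j₁+j₂+J+1=7
(j₁±m₁, j₂±m₂, J±M) = (2,1,2,3,2,2)
P² = 8/7
sum k=0..1:
  [0] +1/4 = 1/4
  [1] −1/2 = -1/2
S = -1/4
C² = P²·S² = 1/14 ; C = -0.267261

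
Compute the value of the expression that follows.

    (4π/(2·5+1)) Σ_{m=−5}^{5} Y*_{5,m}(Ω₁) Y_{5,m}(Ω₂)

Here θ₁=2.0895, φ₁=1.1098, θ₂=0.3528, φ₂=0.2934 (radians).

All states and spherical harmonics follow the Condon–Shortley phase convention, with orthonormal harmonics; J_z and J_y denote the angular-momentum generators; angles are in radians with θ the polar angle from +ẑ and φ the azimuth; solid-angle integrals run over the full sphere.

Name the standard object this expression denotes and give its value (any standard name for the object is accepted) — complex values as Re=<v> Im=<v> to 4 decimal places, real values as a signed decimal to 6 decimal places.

This sum is the spherical-harmonic addition theorem: it equals the Legendre polynomial P_l(cos γ) of the angle γ between the two directions.
Expand P_5 via completeness: Σ_{m} conj(Y_{5,m}) at Ω₁ times Y_{5,m} at Ω₂ —
  term(m=-5) = -0.000309-0.000423i   from Y*(Ω₁)=+0.170224-0.153625i, Y(Ω₂)=+0.000237-0.002274i
  term(m=-4) = +0.008064+0.001005i   from Y*(Ω₁)=+0.111676+0.398567i, Y(Ω₂)=+0.007594-0.018103i
  term(m=-3) = -0.020892+0.017327i   from Y*(Ω₁)=-0.269799-0.051275i, Y(Ω₂)=+0.062956-0.076187i
  term(m=-2) = -0.003215+0.051793i   from Y*(Ω₁)=-0.100581+0.132637i, Y(Ω₂)=+0.259593-0.172611i
  term(m=-1) = -0.122493-0.130334i   from Y*(Ω₁)=-0.145057-0.292046i, Y(Ω₂)=+0.525069-0.158634i
  term(m=+0) = -0.022541-0.000000i   from Y*(Ω₁)=-0.092846-0.000000i, Y(Ω₂)=+0.242784+0.000000i
  term(m=+1) = -0.122493+0.130334i   from Y*(Ω₁)=+0.145057-0.292046i, Y(Ω₂)=-0.525069-0.158634i
  term(m=+2) = -0.003215-0.051793i   from Y*(Ω₁)=-0.100581-0.132637i, Y(Ω₂)=+0.259593+0.172611i
  term(m=+3) = -0.020892-0.017327i   from Y*(Ω₁)=+0.269799-0.051275i, Y(Ω₂)=-0.062956-0.076187i
  term(m=+4) = +0.008064-0.001005i   from Y*(Ω₁)=+0.111676-0.398567i, Y(Ω₂)=+0.007594+0.018103i
  term(m=+5) = -0.000309+0.000423i   from Y*(Ω₁)=-0.170224-0.153625i, Y(Ω₂)=-0.000237-0.002274i
Σ over m = -0.300233+0.000000i; ×(4π/11) → -0.342986+0.000000i. Real part: -0.342986

Legendre polynomial (addition theorem), -0.342986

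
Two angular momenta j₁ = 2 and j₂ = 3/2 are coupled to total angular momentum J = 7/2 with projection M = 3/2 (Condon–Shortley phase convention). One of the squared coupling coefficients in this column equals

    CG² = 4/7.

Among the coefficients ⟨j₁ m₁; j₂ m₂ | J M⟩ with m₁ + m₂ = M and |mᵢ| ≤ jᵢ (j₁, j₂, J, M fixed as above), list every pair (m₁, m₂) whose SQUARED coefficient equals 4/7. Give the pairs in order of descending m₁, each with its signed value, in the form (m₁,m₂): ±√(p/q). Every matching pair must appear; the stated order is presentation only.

(1,1/2): +√(4/7)

Admissible pairs with m₁+m₂ = M = 3/2: (0,3/2), (1,1/2), (2,-1/2)
  (m₁,m₂)=(2,-1/2): CG² = 1/7, CG = +√(1/7)
  (m₁,m₂)=(1,1/2): CG² = 4/7, CG = +√(4/7)   ← matches the target
  (m₁,m₂)=(0,3/2): CG² = 2/7, CG = +√(2/7)
Pairs with CG² = 4/7: (1,1/2): +√(4/7)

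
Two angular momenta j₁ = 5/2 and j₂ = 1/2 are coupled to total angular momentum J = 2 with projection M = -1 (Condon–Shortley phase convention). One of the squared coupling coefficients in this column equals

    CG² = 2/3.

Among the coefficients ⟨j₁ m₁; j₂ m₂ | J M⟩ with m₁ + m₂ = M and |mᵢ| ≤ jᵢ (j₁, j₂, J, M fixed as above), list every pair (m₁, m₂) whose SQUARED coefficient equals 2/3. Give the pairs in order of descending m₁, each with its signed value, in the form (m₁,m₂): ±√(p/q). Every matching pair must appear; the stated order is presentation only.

Admissible pairs with m₁+m₂ = M = -1: (-3/2,1/2), (-1/2,-1/2)
  (m₁,m₂)=(-1/2,-1/2): CG² = 1/3, CG = +√(1/3)
  (m₁,m₂)=(-3/2,1/2): CG² = 2/3, CG = −√(2/3)   ← matches the target
Pairs with CG² = 2/3: (-3/2,1/2): −√(2/3)

(-3/2,1/2): −√(2/3)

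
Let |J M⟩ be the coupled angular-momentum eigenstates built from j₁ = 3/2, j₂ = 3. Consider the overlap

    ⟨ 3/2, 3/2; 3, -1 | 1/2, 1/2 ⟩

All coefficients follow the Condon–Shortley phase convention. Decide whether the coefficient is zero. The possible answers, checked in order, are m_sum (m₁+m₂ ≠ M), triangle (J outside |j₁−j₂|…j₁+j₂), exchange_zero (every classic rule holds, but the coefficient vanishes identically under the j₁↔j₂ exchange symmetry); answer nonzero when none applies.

m-sum: m₁+m₂ = 3/2+(-1) = 1/2, M = 1/2  ✓
triangle: need |j₁−j₂| ≤ J ≤ j₁+j₂, i.e. J ∈ [3/2, 9/2]; J = 1/2 is outside ✗ ⇒ coefficient is 0

triangle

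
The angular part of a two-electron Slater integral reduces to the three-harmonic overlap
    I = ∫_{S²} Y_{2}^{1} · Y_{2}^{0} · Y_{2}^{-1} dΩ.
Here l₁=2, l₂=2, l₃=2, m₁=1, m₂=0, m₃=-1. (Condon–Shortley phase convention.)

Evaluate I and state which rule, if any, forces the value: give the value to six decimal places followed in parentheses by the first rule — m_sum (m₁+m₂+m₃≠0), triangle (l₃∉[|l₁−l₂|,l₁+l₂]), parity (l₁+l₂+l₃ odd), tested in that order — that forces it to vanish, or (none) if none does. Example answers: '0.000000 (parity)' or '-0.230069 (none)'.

-0.090112 (none)

m-sum 0 ✓  L=6 even ✓  0≤2≤4 ✓
Π(2lᵢ+1) = 5×5×5 = 125
triangle coeff Δ(2,2,2) = 1/630
Σ_t [0,2]: t=0:+1/8 t=1:−1/1 t=2:+1/8 = -3/4
(3j)²=2/35 [(2 2 2; 0 0 0)], sign=-1
Σ_t [0,1]: t=0:+1/4 t=1:−1/2 = -1/4
(3j)²=1/70 [(2 2 2; 1 0 -1)], sign=+1
⇒ 4πI² = 5/49
I = (-1)√(5/49/(4π)) = -0.09011188
No selection rule forces the value: the integral is nonzero (none).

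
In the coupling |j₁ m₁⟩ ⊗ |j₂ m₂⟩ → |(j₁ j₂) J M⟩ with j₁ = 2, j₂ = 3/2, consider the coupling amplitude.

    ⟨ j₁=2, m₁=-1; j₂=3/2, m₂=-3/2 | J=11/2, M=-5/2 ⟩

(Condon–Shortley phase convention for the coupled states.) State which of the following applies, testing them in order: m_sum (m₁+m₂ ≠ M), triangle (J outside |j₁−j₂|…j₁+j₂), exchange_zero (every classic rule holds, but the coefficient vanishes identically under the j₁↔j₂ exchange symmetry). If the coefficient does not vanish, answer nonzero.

triangle

m-sum: m₁+m₂ = -1+(-3/2) = -5/2, M = -5/2  ✓
triangle: need |j₁−j₂| ≤ J ≤ j₁+j₂, i.e. J ∈ [1/2, 7/2]; J = 11/2 is outside ✗ ⇒ coefficient is 0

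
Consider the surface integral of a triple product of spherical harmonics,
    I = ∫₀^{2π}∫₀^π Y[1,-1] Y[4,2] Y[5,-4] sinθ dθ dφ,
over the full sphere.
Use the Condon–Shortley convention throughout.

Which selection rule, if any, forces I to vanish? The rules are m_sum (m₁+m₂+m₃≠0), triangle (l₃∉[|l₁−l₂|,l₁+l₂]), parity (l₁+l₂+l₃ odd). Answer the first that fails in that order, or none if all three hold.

m_sum

Σmᵢ = -3  ✗
l₃∈[|l₁−l₂|,l₁+l₂]=[3,5], have l₃=5
Σlᵢ = 10 ⇒ even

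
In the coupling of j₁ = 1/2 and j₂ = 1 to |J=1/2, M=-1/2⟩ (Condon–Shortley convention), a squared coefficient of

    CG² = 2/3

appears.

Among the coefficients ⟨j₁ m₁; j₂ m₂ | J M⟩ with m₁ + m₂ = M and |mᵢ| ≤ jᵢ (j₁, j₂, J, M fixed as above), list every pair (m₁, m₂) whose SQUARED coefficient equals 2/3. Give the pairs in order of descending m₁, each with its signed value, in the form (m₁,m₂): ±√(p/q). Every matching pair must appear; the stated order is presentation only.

(1/2,-1): +√(2/3)

Admissible pairs with m₁+m₂ = M = -1/2: (-1/2,0), (1/2,-1)
  (m₁,m₂)=(1/2,-1): CG² = 2/3, CG = +√(2/3)   ← matches the target
  (m₁,m₂)=(-1/2,0): CG² = 1/3, CG = −√(1/3)
Pairs with CG² = 2/3: (1/2,-1): +√(2/3)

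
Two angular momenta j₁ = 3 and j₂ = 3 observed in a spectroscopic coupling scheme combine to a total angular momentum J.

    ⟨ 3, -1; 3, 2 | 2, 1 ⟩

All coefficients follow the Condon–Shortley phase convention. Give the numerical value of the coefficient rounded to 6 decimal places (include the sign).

triangle: 4!×2!×2!/9! = 96/362880
(j±m)!: 2!×4!×5!×1!×3!×1! = 34560
prefactor² = (2J+1)×Δ×N² = 320/7
  k=3: −1/(3!×1!×1!×2!×1!×0!) = -1/12
  k=4: +1/(4!×0!×0!×1!×2!×1!) = 1/48
Σ = -1/16  ⇒  CG² = 320/7×(-1/16)² = 5/28
CG = −√(5/28) = -0.422577

−√(5/28) = -0.422577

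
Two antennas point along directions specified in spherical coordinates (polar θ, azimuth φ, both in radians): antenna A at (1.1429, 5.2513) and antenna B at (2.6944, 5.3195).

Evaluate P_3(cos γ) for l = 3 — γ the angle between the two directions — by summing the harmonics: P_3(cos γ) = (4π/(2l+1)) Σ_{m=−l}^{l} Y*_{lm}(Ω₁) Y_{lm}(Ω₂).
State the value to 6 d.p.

Term-by-term m-sum for l=3 (normalisation 4π/7 = 1.795196):
  m=-3: Y*=(-0.313911, -0.014430)  Y=(-0.032686, 0.008365)  product (0.010381, -0.002154)
  m=-2: Y*=(-0.166138, -0.309258)  Y=(0.060151, -0.161480)  product (-0.059932, 0.008226)
  m=-1: Y*=(-0.020983, 0.035092)  Y=(0.244371, 0.351802)  product (-0.017473, 0.001194)
  m=+0: Y*=(-0.331237, -0.000000)  Y=(-0.358350, 0.000000)  product (0.118699, 0.000000)
  m=+1: Y*=(0.020983, 0.035092)  Y=(-0.244371, 0.351802)  product (-0.017473, -0.001194)
  m=+2: Y*=(-0.166138, 0.309258)  Y=(0.060151, 0.161480)  product (-0.059932, -0.008226)
  m=+3: Y*=(0.313911, -0.014430)  Y=(0.032686, 0.008365)  product (0.010381, 0.002154)
Total Σ_m = (-0.015349, -0.000000). Multiply by 1.795196: (-0.027555, -0.000000). P_3(cos γ) = -0.027555

-0.027555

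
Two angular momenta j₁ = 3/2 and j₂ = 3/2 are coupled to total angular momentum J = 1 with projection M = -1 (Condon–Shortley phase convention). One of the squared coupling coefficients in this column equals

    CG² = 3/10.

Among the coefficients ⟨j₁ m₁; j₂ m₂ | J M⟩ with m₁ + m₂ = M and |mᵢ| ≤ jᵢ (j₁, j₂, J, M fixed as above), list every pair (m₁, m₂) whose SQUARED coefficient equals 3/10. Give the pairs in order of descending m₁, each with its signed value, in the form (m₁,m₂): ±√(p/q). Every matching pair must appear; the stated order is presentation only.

(1/2,-3/2): +√(3/10); (-3/2,1/2): +√(3/10)

Admissible pairs with m₁+m₂ = M = -1: (-3/2,1/2), (-1/2,-1/2), (1/2,-3/2)
  (m₁,m₂)=(1/2,-3/2): CG² = 3/10, CG = +√(3/10)   ← matches the target
  (m₁,m₂)=(-1/2,-1/2): CG² = 2/5, CG = −√(2/5)
  (m₁,m₂)=(-3/2,1/2): CG² = 3/10, CG = +√(3/10)   ← matches the target
Pairs with CG² = 3/10: (1/2,-3/2): +√(3/10); (-3/2,1/2): +√(3/10)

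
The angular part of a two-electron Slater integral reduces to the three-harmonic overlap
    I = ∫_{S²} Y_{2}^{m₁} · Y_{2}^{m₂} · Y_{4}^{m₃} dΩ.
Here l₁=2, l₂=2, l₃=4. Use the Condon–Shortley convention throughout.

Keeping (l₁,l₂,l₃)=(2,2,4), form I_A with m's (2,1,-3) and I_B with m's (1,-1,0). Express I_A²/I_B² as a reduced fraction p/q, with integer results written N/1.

35/16

Shared (l₁,l₂,l₃)=(2,2,4): N and (l;000)² cancel in I_A²/I_B².
A: Δ = 0!·4!·4!/9! = 1/630; Racah Σ t=0..0: t=0:+1/144 = 1/144; ⇒ 3j(2 2 4; 2 1 -3)² = 1/18, sgn -1
B: Δ = 0!·4!·4!/9! = 1/630; Racah Σ t=0..0: t=0:+1/36 = 1/36; ⇒ 3j(2 2 4; 1 -1 0)² = 8/315, sgn +1
I_A²/I_B² = (1/18)/(8/315) = 35/16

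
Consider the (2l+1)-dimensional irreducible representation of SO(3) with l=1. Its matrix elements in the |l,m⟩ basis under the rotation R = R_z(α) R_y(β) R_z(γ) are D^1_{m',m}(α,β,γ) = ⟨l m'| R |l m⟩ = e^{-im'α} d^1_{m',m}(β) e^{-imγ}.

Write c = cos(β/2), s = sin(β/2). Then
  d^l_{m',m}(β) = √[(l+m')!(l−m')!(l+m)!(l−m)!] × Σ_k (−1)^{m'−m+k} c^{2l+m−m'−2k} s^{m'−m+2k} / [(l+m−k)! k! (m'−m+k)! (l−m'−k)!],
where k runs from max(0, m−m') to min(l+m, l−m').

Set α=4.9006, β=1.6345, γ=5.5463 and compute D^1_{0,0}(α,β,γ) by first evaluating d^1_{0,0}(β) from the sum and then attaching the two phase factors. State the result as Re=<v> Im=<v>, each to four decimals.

Split into d^1_{0,0}(β=1.6345) × two z-phases.
c=cos(1.634500/2)=0.684229, s=sin(1.634500/2)=0.729267; N=√[1·1·1·1]=1.000000
The bounds max(0,m−m')=0 and min(l+m,l−m')=1 give 2 terms
  k=0: (−1)^0·1.0000/(1)·0.6842^2·0.7293^0 = +0.468170
  k=1: (−1)^1·1.0000/(1)·0.6842^0·0.7293^2 = -0.531830
d^1_{0,0}(1.6345) = +0.468170 -0.531830 = -0.063661
Phases: e^{-i·(0)·4.9006}=+1.000000+0.000000i, e^{-i·(0)·5.5463}=+1.000000+0.000000i ⇒ D=-0.063661+0.000000i

Re=-0.0637 Im=0.0000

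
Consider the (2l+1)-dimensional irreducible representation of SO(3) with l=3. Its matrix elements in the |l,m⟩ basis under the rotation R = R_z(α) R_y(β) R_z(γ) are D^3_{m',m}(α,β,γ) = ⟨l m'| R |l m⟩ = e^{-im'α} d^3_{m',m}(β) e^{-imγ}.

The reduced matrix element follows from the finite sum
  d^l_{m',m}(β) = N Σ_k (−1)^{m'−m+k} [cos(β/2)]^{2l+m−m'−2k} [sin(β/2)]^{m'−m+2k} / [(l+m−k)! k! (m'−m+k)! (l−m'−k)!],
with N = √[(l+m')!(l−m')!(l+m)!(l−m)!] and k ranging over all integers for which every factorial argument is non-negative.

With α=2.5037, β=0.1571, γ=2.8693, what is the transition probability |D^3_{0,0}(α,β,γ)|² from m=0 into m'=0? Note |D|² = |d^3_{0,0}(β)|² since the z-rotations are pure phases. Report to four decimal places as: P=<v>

D^3_{0,0}(2.5037,0.1571,2.8693) = e^{-i·0·2.5037}·d^3_{0,0}(0.1571)·e^{-i·0·2.8693}. Compute d first:
With c≡cos(β/2)=0.996917 and s≡sin(β/2)=0.078469, N=[6·6·6·6]^{1/2}=36.000000
Admissible k: 0..3 (factorial args all ≥0)
  k=0: (−1)^0·36.0000/(36)·0.9969^6·0.0785^0 = +0.981641
  k=1: (−1)^1·36.0000/(4)·0.9969^4·0.0785^2 = -0.054736
  k=2: (−1)^2·36.0000/(4)·0.9969^2·0.0785^4 = +0.000339
  k=3: (−1)^3·36.0000/(36)·0.9969^0·0.0785^6 = -0.000000
d^3_{0,0}(0.1571) = +0.981641 -0.054736 +0.000339 -0.000000 = +0.927244
|D^3_{0,0}|² = |d^3_{0,0}(β)|² = (+0.927244)² = 0.859781 (the z-rotation phases have unit modulus)

P=0.8598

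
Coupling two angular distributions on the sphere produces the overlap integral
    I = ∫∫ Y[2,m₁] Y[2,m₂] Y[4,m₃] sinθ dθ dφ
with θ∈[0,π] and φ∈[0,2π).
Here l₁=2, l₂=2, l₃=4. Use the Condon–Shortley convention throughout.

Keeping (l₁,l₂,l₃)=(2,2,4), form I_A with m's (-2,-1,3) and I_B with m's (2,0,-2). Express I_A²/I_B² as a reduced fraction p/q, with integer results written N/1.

l's match ⇒ only the (l;m) 3-j factors differ between A and B.
A: triangle coeff Δ(2,2,4) = 1/630; Σ_t [0,0]: t=0:+1/144 = 1/144; (3j)²=1/18 [(2 2 4; -2 -1 3)], sign=-1
B: triangle coeff Δ(2,2,4) = 1/630; Σ_t [0,0]: t=0:+1/96 = 1/96; (3j)²=1/42 [(2 2 4; 2 0 -2)], sign=+1
I_A²/I_B² = (1/18)/(1/42) = 7/3

7/3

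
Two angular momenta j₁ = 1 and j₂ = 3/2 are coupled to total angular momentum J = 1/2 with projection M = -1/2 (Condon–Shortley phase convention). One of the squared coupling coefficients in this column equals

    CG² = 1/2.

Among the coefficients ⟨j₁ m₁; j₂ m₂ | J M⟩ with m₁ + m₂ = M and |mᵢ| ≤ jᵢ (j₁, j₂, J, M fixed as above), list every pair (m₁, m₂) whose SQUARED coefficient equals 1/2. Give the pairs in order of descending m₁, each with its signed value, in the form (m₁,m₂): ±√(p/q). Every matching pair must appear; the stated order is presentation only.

(1,-3/2): +√(1/2)

Admissible pairs with m₁+m₂ = M = -1/2: (-1,1/2), (0,-1/2), (1,-3/2)
  (m₁,m₂)=(1,-3/2): CG² = 1/2, CG = +√(1/2)   ← matches the target
  (m₁,m₂)=(0,-1/2): CG² = 1/3, CG = −√(1/3)
  (m₁,m₂)=(-1,1/2): CG² = 1/6, CG = +√(1/6)
Pairs with CG² = 1/2: (1,-3/2): +√(1/2)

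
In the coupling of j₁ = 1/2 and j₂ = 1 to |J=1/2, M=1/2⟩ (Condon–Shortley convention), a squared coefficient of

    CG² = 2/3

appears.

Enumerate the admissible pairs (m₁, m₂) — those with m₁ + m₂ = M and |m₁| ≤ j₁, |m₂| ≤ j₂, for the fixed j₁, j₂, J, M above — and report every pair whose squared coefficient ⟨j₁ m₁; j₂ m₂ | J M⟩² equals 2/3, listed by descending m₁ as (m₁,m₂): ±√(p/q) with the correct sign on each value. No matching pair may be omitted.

(-1/2,1): −√(2/3)

Admissible pairs with m₁+m₂ = M = 1/2: (-1/2,1), (1/2,0)
  (m₁,m₂)=(1/2,0): CG² = 1/3, CG = +√(1/3)
  (m₁,m₂)=(-1/2,1): CG² = 2/3, CG = −√(2/3)   ← matches the target
Pairs with CG² = 2/3: (-1/2,1): −√(2/3)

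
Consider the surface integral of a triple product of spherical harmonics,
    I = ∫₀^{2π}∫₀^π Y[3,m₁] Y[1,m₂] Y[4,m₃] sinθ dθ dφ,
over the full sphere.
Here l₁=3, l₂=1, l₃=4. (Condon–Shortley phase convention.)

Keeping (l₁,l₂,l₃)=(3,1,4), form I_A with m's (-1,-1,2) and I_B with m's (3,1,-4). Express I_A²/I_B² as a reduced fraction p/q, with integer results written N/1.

Shared (l₁,l₂,l₃)=(3,1,4): N and (l;000)² cancel in I_A²/I_B².
A: Δ = 0!·6!·2!/9! = 1/252; Racah Σ t=0..0: t=0:+1/96 = 1/96; ⇒ 3j(3 1 4; -1 -1 2)² = 5/84, sgn +1
B: Δ = 0!·6!·2!/9! = 1/252; Racah Σ t=0..0: t=0:+1/1440 = 1/1440; ⇒ 3j(3 1 4; 3 1 -4)² = 1/9, sgn +1
I_A²/I_B² = (5/84)/(1/9) = 15/28

15/28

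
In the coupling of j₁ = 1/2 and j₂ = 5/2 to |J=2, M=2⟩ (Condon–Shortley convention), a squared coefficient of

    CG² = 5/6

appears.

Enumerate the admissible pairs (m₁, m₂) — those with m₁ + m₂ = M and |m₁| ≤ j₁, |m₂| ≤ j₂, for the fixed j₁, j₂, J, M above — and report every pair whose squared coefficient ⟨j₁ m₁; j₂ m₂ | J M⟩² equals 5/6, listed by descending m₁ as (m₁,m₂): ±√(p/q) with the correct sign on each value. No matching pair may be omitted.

Admissible pairs with m₁+m₂ = M = 2: (-1/2,5/2), (1/2,3/2)
  (m₁,m₂)=(1/2,3/2): CG² = 1/6, CG = +√(1/6)
  (m₁,m₂)=(-1/2,5/2): CG² = 5/6, CG = −√(5/6)   ← matches the target
Pairs with CG² = 5/6: (-1/2,5/2): −√(5/6)

(-1/2,5/2): −√(5/6)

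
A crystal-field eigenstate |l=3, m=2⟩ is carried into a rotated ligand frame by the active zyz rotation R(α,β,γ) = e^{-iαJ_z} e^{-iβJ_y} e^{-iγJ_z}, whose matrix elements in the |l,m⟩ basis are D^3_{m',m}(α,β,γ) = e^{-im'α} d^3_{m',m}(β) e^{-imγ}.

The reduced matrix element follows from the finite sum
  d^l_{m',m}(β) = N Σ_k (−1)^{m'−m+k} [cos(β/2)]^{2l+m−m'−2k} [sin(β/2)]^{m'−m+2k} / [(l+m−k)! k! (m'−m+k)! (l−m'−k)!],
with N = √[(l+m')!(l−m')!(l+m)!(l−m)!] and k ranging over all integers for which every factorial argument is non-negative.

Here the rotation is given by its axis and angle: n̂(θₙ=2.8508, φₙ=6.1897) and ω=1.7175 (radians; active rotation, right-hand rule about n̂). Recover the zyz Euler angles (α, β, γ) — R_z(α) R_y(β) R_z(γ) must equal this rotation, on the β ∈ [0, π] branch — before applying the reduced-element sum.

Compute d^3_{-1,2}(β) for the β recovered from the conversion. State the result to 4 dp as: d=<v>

Axis–angle → zyz. n̂ = (sinθₙcosφₙ, sinθₙsinφₙ, cosθₙ) = (+0.285460, -0.026764, -0.958017), ω = 1.7175.
R = I cosω + sinω [n̂]ₓ + (1−cosω) n̂n̂ᵀ gives
  R = [-0.052779, +0.938969, -0.339928; -0.956483, -0.145357, -0.253005; -0.286975, +0.311782, +0.905780]
β = atan2(√(R₁₃²+R₂₃²), R₃₃) = 0.437579; α = atan2(R₂₃, R₁₃) mod 2π = 3.781428; γ = atan2(R₃₂, −R₃₁) mod 2π = 0.826806
d^3_{-1,2}(β=0.4376) via the finite sum:
Half-angle: c=0.976161, s=0.217048. N=√(2·24·120·1)=75.894664
k: max(0,(2)−(-1))=3 … min(3+(2),3−(-1))=4
  k=3: (−1)^0·75.8947/(12)·0.9762^3·0.2170^3 = +0.060154
  k=4: (−1)^1·75.8947/(24)·0.9762^1·0.2170^5 = -0.001487
d^3_{-1,2}(0.4376) = +0.060154 -0.001487 = +0.058667

d=0.0587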